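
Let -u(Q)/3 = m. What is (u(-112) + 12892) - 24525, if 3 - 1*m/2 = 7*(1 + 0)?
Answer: -11609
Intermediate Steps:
m = -8 (m = 6 - 14*(1 + 0) = 6 - 14 = -8)
u(Q) = 24 (u(Q) = -3*(-8) = 24)
(u(-112) + 12892) - 24525 = (24 + 12892) - 24525 = 12916 - 24525 = -11609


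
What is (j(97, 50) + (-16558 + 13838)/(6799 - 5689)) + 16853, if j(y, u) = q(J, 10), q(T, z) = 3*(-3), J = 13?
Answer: 1869412/111 ≈ 16842.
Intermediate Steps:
q(T, z) = -9
j(y, u) = -9
(j(97, 50) + (-16558 + 13838)/(6799 - 5689)) + 16853 = (-9 + (-16558 + 13838)/(6799 - 5689)) + 16853 = (-9 - 2720/1110) + 16853 = (-9 - 2720*1/1110) + 16853 = (-9 - 272/111) + 16853 = -1271/111 + 16853 = 1869412/111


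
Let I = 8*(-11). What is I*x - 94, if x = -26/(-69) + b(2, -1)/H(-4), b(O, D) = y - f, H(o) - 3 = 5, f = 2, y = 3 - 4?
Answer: -6497/69 ≈ -94.159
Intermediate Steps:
I = -88
y = -1
H(o) = 8 (H(o) = 3 + 5 = 8)
b(O, D) = -3 (b(O, D) = -1 - 1*2 = -1 - 2 = -3)
x = 1/552 (x = -26/(-69) - 3/8 = -26*(-1/69) - 3*1/8 = 26/69 - 3/8 = 1/552 ≈ 0.0018116)
I*x - 94 = -88*1/552 - 94 = -11/69 - 94 = -6497/69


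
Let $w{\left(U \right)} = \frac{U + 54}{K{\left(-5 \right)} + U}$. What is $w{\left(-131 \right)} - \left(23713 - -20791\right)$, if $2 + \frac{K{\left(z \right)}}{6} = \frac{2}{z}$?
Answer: $- \frac{32354023}{727} \approx -44504.0$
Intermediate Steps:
$K{\left(z \right)} = -12 + \frac{12}{z}$ ($K{\left(z \right)} = -12 + 6 \frac{2}{z} = -12 + \frac{12}{z}$)
$w{\left(U \right)} = \frac{54 + U}{- \frac{72}{5} + U}$ ($w{\left(U \right)} = \frac{U + 54}{\left(-12 + \frac{12}{-5}\right) + U} = \frac{54 + U}{\left(-12 + 12 \left(- \frac{1}{5}\right)\right) + U} = \frac{54 + U}{\left(-12 - \frac{12}{5}\right) + U} = \frac{54 + U}{- \frac{72}{5} + U}$)
$w{\left(-131 \right)} - \left(23713 - -20791\right) = \frac{5 \left(54 - 131\right)}{-72 + 5 \left(-131\right)} - \left(23713 - -20791\right) = 5 \frac{1}{-72 - 655} \left(-77\right) - \left(23713 + 20791\right) = 5 \frac{1}{-727} \left(-77\right) - 44504 = 5 \left(- \frac{1}{727}\right) \left(-77\right) - 44504 = \frac{385}{727} - 44504 = - \frac{32354023}{727}$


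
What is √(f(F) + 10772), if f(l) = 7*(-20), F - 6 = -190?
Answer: 2*√2658 ≈ 103.11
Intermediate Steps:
F = -184 (F = 6 - 190 = -184)
f(l) = -140
√(f(F) + 10772) = √(-140 + 10772) = √10632 = 2*√2658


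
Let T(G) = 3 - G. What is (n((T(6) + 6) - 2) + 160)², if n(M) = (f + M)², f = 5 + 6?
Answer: 92416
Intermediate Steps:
f = 11
n(M) = (11 + M)²
(n((T(6) + 6) - 2) + 160)² = ((11 + (((3 - 1*6) + 6) - 2))² + 160)² = ((11 + (((3 - 6) + 6) - 2))² + 160)² = ((11 + ((-3 + 6) - 2))² + 160)² = ((11 + (3 - 2))² + 160)² = ((11 + 1)² + 160)² = (12² + 160)² = (144 + 160)² = 304² = 92416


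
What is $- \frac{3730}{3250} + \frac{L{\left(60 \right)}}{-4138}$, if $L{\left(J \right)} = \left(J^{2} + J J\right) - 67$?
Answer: $- \frac{3861699}{1344850} \approx -2.8715$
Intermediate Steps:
$L{\left(J \right)} = -67 + 2 J^{2}$ ($L{\left(J \right)} = \left(J^{2} + J^{2}\right) - 67 = 2 J^{2} - 67 = -67 + 2 J^{2}$)
$- \frac{3730}{3250} + \frac{L{\left(60 \right)}}{-4138} = - \frac{3730}{3250} + \frac{-67 + 2 \cdot 60^{2}}{-4138} = \left(-3730\right) \frac{1}{3250} + \left(-67 + 2 \cdot 3600\right) \left(- \frac{1}{4138}\right) = - \frac{373}{325} + \left(-67 + 7200\right) \left(- \frac{1}{4138}\right) = - \frac{373}{325} + 7133 \left(- \frac{1}{4138}\right) = - \frac{373}{325} - \frac{7133}{4138} = - \frac{3861699}{1344850}$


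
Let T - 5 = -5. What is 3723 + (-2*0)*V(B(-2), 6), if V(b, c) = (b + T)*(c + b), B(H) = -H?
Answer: 3723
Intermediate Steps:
T = 0 (T = 5 - 5 = 0)
V(b, c) = b*(b + c) (V(b, c) = (b + 0)*(c + b) = b*(b + c))
3723 + (-2*0)*V(B(-2), 6) = 3723 + (-2*0)*((-1*(-2))*(-1*(-2) + 6)) = 3723 + 0*(2*(2 + 6)) = 3723 + 0*(2*8) = 3723 + 0*16 = 3723 + 0 = 3723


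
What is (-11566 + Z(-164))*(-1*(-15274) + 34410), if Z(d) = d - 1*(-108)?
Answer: -577427448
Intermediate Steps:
Z(d) = 108 + d (Z(d) = d + 108 = 108 + d)
(-11566 + Z(-164))*(-1*(-15274) + 34410) = (-11566 + (108 - 164))*(-1*(-15274) + 34410) = (-11566 - 56)*(15274 + 34410) = -11622*49684 = -577427448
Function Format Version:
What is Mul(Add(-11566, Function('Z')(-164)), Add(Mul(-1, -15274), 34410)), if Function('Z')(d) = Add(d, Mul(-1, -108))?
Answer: -577427448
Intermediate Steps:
Function('Z')(d) = Add(108, d) (Function('Z')(d) = Add(d, 108) = Add(108, d))
Mul(Add(-11566, Function('Z')(-164)), Add(Mul(-1, -15274), 34410)) = Mul(Add(-11566, Add(108, -164)), Add(Mul(-1, -15274), 34410)) = Mul(Add(-11566, -56), Add(15274, 34410)) = Mul(-11622, 49684) = -577427448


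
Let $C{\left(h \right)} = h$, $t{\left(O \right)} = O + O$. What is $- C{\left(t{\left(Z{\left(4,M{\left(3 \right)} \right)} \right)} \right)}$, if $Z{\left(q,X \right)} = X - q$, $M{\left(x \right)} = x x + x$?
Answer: $-16$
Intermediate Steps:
$M{\left(x \right)} = x + x^{2}$ ($M{\left(x \right)} = x^{2} + x = x + x^{2}$)
$t{\left(O \right)} = 2 O$
$- C{\left(t{\left(Z{\left(4,M{\left(3 \right)} \right)} \right)} \right)} = - 2 \left(3 \left(1 + 3\right) - 4\right) = - 2 \left(3 \cdot 4 - 4\right) = - 2 \left(12 - 4\right) = - 2 \cdot 8 = \left(-1\right) 16 = -16$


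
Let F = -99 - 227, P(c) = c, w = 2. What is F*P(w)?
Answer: -652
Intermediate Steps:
F = -326
F*P(w) = -326*2 = -652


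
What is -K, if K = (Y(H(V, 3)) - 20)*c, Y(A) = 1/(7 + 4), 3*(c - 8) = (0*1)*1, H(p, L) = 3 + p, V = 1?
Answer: 1752/11 ≈ 159.27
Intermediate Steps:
c = 8 (c = 8 + ((0*1)*1)/3 = 8 + (0*1)/3 = 8 + (1/3)*0 = 8 + 0 = 8)
Y(A) = 1/11
K = -1752/11 (K = (1/11 - 20)*8 = -219/11*8 = -1752/11 ≈ -159.27)
-K = -1*(-1752/11) = 1752/11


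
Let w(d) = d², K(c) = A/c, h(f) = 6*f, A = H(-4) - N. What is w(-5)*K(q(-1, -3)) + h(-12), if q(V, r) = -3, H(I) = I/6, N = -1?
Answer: -673/9 ≈ -74.778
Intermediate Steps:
H(I) = I/6 (H(I) = I*(⅙) = I/6)
A = ⅓ (A = (⅙)*(-4) - 1*(-1) = -⅔ + 1 = ⅓ ≈ 0.33333)
K(c) = 1/(3*c)
w(-5)*K(q(-1, -3)) + h(-12) = (-5)²*((⅓)/(-3)) + 6*(-12) = 25*((⅓)*(-⅓)) - 72 = 25*(-⅑) - 72 = -25/9 - 72 = -673/9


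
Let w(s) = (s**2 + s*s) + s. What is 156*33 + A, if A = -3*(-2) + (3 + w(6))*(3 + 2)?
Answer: 5559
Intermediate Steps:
w(s) = s + 2*s**2 (w(s) = (s**2 + s**2) + s = 2*s**2 + s = s + 2*s**2)
A = 411 (A = -3*(-2) + (3 + 6*(1 + 2*6))*(3 + 2) = 6 + (3 + 6*(1 + 12))*5 = 6 + (3 + 6*13)*5 = 6 + (3 + 78)*5 = 6 + 81*5 = 6 + 405 = 411)
156*33 + A = 156*33 + 411 = 5148 + 411 = 5559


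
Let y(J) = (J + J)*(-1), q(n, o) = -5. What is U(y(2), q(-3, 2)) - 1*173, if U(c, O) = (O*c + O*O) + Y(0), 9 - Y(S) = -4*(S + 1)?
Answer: -115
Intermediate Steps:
Y(S) = 13 + 4*S (Y(S) = 9 - (-4)*(S + 1) = 9 - (-4)*(1 + S) = 9 - (-4 - 4*S) = 9 + (4 + 4*S) = 13 + 4*S)
y(J) = -2*J (y(J) = (2*J)*(-1) = -2*J)
U(c, O) = 13 + O² + O*c (U(c, O) = (O*c + O*O) + (13 + 4*0) = (O*c + O²) + (13 + 0) = (O² + O*c) + 13 = 13 + O² + O*c)
U(y(2), q(-3, 2)) - 1*173 = (13 + (-5)² - (-10)*2) - 1*173 = (13 + 25 - 5*(-4)) - 173 = (13 + 25 + 20) - 173 = 58 - 173 = -115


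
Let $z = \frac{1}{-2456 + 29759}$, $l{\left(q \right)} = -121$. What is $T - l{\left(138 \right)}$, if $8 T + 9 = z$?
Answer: $\frac{13091789}{109212} \approx 119.88$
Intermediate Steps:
$z = \frac{1}{27303} \approx 3.6626 \cdot 10^{-5}$
$T = - \frac{122863}{109212}$ ($T = - \frac{9}{8} + \frac{1}{8} \cdot \frac{1}{27303} = - \frac{9}{8} + \frac{1}{218424} = - \frac{122863}{109212} \approx -1.125$)
$T - l{\left(138 \right)} = - \frac{122863}{109212} - -121 = - \frac{122863}{109212} + 121 = \frac{13091789}{109212}$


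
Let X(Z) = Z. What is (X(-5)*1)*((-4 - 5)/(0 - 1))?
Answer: -45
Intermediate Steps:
(X(-5)*1)*((-4 - 5)/(0 - 1)) = (-5*1)*((-4 - 5)/(0 - 1)) = -(-45)/(-1) = -(-45)*(-1) = -5*9 = -45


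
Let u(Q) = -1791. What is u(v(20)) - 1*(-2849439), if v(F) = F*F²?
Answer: 2847648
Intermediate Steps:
v(F) = F³
u(v(20)) - 1*(-2849439) = -1791 - 1*(-2849439) = -1791 + 2849439 = 2847648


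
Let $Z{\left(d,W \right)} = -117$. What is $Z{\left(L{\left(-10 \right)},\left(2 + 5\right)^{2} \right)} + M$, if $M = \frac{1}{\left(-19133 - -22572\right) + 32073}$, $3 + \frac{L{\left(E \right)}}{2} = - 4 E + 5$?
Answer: $- \frac{4154903}{35512} \approx -117.0$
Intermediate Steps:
$L{\left(E \right)} = 4 - 8 E$ ($L{\left(E \right)} = -6 + 2 \left(- 4 E + 5\right) = -6 + 2 \left(5 - 4 E\right) = -6 - \left(-10 + 8 E\right) = 4 - 8 E$)
$M = \frac{1}{35512}$ ($M = \frac{1}{\left(-19133 + 22572\right) + 32073} = \frac{1}{3439 + 32073} = \frac{1}{35512} \approx 2.8159 \cdot 10^{-5}$)
$Z{\left(L{\left(-10 \right)},\left(2 + 5\right)^{2} \right)} + M = -117 + \frac{1}{35512} = - \frac{4154903}{35512}$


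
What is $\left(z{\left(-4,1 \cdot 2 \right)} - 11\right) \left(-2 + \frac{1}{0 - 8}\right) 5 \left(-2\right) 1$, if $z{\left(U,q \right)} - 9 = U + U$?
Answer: $- \frac{425}{2} \approx -212.5$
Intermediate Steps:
$z{\left(U,q \right)} = 9 + 2 U$ ($z{\left(U,q \right)} = 9 + \left(U + U\right) = 9 + 2 U$)
$\left(z{\left(-4,1 \cdot 2 \right)} - 11\right) \left(-2 + \frac{1}{0 - 8}\right) 5 \left(-2\right) 1 = \left(\left(9 + 2 \left(-4\right)\right) - 11\right) \left(-2 + \frac{1}{0 - 8}\right) 5 \left(-2\right) 1 = \left(\left(9 - 8\right) - 11\right) \left(-2 + \frac{1}{-8}\right) \left(\left(-10\right) 1\right) = \left(1 - 11\right) \left(-2 - \frac{1}{8}\right) \left(-10\right) = \left(-10\right) \left(- \frac{17}{8}\right) \left(-10\right) = \frac{85}{4} \left(-10\right) = - \frac{425}{2}$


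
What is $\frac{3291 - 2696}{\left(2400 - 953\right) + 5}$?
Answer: $\frac{595}{1452} \approx 0.40978$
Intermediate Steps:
$\frac{3291 - 2696}{\left(2400 - 953\right) + 5} = \frac{595}{\left(2400 - 953\right) + 5} = \frac{595}{1447 + 5} = \frac{595}{1452}$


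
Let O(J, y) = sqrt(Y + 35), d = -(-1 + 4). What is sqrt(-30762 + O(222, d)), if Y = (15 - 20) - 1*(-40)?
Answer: sqrt(-30762 + sqrt(70)) ≈ 175.37*I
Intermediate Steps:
d = -3 (d = -1*3 = -3)
Y = 35 (Y = -5 + 40 = 35)
O(J, y) = sqrt(70) (O(J, y) = sqrt(35 + 35) = sqrt(70))
sqrt(-30762 + O(222, d)) = sqrt(-30762 + sqrt(70))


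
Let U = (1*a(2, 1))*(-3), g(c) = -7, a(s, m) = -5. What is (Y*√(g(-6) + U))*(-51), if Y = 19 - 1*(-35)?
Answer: -5508*√2 ≈ -7789.5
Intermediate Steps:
Y = 54 (Y = 19 + 35 = 54)
U = 15 (U = (1*(-5))*(-3) = -5*(-3) = 15)
(Y*√(g(-6) + U))*(-51) = (54*√(-7 + 15))*(-51) = (54*√8)*(-51) = (54*(2*√2))*(-51) = (108*√2)*(-51) = -5508*√2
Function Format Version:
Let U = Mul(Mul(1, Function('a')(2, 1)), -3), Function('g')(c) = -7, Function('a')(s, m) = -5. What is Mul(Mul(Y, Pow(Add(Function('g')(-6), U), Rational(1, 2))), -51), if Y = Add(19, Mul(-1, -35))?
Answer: Mul(-5508, Pow(2, Rational(1, 2))) ≈ -7789.5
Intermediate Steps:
Y = 54 (Y = Add(19, 35) = 54)
U = 15 (U = Mul(Mul(1, -5), -3) = Mul(-5, -3) = 15)
Mul(Mul(Y, Pow(Add(Function('g')(-6), U), Rational(1, 2))), -51) = Mul(Mul(54, Pow(Add(-7, 15), Rational(1, 2))), -51) = Mul(Mul(54, Pow(8, Rational(1, 2))), -51) = Mul(Mul(54, Mul(2, Pow(2, Rational(1, 2)))), -51) = Mul(Mul(108, Pow(2, Rational(1, 2))), -51) = Mul(-5508, Pow(2, Rational(1, 2)))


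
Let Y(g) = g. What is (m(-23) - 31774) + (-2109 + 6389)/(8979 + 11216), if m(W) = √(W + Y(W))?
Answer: -128334330/4039 + I*√46 ≈ -31774.0 + 6.7823*I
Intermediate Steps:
m(W) = √2*√W (m(W) = √(W + W) = √(2*W) = √2*√W)
(m(-23) - 31774) + (-2109 + 6389)/(8979 + 11216) = (√2*√(-23) - 31774) + (-2109 + 6389)/(8979 + 11216) = (√2*(I*√23) - 31774) + 4280/20195 = (I*√46 - 31774) + 4280*(1/20195) = (-31774 + I*√46) + 856/4039 = -128334330/4039 + I*√46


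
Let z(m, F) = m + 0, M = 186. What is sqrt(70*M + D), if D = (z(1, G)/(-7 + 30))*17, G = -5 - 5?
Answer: sqrt(6887971)/23 ≈ 114.11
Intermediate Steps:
G = -10
z(m, F) = m
D = 17/23 (D = (1/(-7 + 30))*17 = (1/23)*17 = 17/23 ≈ 0.73913)
sqrt(70*M + D) = sqrt(70*186 + 17/23) = sqrt(13020 + 17/23) = sqrt(299477/23) = sqrt(6887971)/23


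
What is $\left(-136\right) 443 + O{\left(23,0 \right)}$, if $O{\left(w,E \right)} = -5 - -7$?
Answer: $-60246$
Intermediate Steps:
$O{\left(w,E \right)} = 2$ ($O{\left(w,E \right)} = -5 + 7 = 2$)
$\left(-136\right) 443 + O{\left(23,0 \right)} = \left(-136\right) 443 + 2 = -60248 + 2 = -60246$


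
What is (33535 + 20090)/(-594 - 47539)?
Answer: -53625/48133 ≈ -1.1141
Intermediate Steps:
(33535 + 20090)/(-594 - 47539) = 53625/(-48133) = 53625*(-1/48133) = -53625/48133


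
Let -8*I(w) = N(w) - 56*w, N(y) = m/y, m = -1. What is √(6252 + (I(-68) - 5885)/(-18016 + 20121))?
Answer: √20485709708894/57256 ≈ 79.051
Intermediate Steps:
N(y) = -1/y
I(w) = 7*w + 1/(8*w) (I(w) = -(-1/w - 56*w)/8 = 7*w + 1/(8*w))
√(6252 + (I(-68) - 5885)/(-18016 + 20121)) = √(6252 + ((7*(-68) + (⅛)/(-68)) - 5885)/(-18016 + 20121)) = √(6252 + ((-476 + (⅛)*(-1/68)) - 5885)/2105) = √(6252 + ((-476 - 1/544) - 5885)*(1/2105)) = √(6252 + (-258945/544 - 5885)*(1/2105)) = √(6252 - 3460385/544*1/2105) = √(6252 - 692077/229024) = √(1431165971/229024) = √20485709708894/57256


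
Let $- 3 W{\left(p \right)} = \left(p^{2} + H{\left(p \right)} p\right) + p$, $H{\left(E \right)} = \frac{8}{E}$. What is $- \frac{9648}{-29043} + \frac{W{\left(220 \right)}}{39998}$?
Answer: $- \frac{2020642}{27658617} \approx -0.073056$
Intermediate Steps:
$W{\left(p \right)} = - \frac{8}{3} - \frac{p}{3} - \frac{p^{2}}{3}$ ($W{\left(p \right)} = - \frac{\left(p^{2} + \frac{8}{p} p\right) + p}{3} = - \frac{\left(p^{2} + 8\right) + p}{3} = - \frac{\left(8 + p^{2}\right) + p}{3} = - \frac{8 + p + p^{2}}{3} = - \frac{8}{3} - \frac{p}{3} - \frac{p^{2}}{3}$)
$- \frac{9648}{-29043} + \frac{W{\left(220 \right)}}{39998} = - \frac{9648}{-29043} + \frac{- \frac{8}{3} - \frac{220 \left(1 + 220\right)}{3}}{39998} = \left(-9648\right) \left(- \frac{1}{29043}\right) + \left(- \frac{8}{3} - \frac{220}{3} \cdot 221\right) \frac{1}{39998} = \frac{1072}{3227} + \left(- \frac{8}{3} - \frac{48620}{3}\right) \frac{1}{39998} = \frac{1072}{3227} - \frac{24314}{59997} = - \frac{2020642}{27658617}$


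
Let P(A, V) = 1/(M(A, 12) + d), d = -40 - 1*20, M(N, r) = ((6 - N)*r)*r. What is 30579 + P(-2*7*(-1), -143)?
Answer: 37061747/1212 ≈ 30579.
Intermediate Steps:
M(N, r) = r²*(6 - N) (M(N, r) = (r*(6 - N))*r = r²*(6 - N))
d = -60 (d = -40 - 20 = -60)
P(A, V) = 1/(804 - 144*A) (P(A, V) = 1/(12²*(6 - A) - 60) = 1/(144*(6 - A) - 60) = 1/((864 - 144*A) - 60) = 1/(804 - 144*A))
30579 + P(-2*7*(-1), -143) = 30579 - 1/(-804 + 144*(-2*7*(-1))) = 30579 - 1/(-804 + 144*(-14*(-1))) = 30579 - 1/(-804 + 144*14) = 30579 - 1/(-804 + 2016) = 30579 - 1/1212 = 37061747/1212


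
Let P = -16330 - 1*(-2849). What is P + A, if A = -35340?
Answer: -48821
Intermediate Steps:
P = -13481 (P = -16330 + 2849 = -13481)
P + A = -13481 - 35340 = -48821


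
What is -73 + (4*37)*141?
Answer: 20795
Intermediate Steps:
-73 + (4*37)*141 = -73 + 148*141 = -73 + 20868 = 20795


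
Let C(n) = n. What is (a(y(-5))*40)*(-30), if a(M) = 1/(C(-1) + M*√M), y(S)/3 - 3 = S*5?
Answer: 1200/287497 - 79200*I*√66/287497 ≈ 0.004174 - 2.238*I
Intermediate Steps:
y(S) = 9 + 15*S (y(S) = 9 + 3*(S*5) = 9 + 3*(5*S) = 9 + 15*S)
a(M) = 1/(-1 + M^(3/2)) (a(M) = 1/(-1 + M*√M) = 1/(-1 + M^(3/2)))
(a(y(-5))*40)*(-30) = (40/(-1 + (9 + 15*(-5))^(3/2)))*(-30) = (40/(-1 + (9 - 75)^(3/2)))*(-30) = (40/(-1 + (-66)^(3/2)))*(-30) = (40/(-1 - 66*I*√66))*(-30) = -1200/(-1 - 66*I*√66)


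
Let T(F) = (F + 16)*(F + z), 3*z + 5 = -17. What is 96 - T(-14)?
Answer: 416/3 ≈ 138.67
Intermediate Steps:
z = -22/3 (z = -5/3 + (1/3)*(-17) = -5/3 - 17/3 = -22/3 ≈ -7.3333)
T(F) = (16 + F)*(-22/3 + F) (T(F) = (F + 16)*(F - 22/3) = (16 + F)*(-22/3 + F))
96 - T(-14) = 96 - (-352/3 + (-14)**2 + (26/3)*(-14)) = 96 - (-352/3 + 196 - 364/3) = 96 - 1*(-128/3) = 96 + 128/3 = 416/3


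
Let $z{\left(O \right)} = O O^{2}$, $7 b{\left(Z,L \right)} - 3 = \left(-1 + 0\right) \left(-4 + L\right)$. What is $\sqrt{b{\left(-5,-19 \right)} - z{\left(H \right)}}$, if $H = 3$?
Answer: $\frac{i \sqrt{1141}}{7} \approx 4.8255 i$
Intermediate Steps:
$b{\left(Z,L \right)} = 1 - \frac{L}{7}$ ($b{\left(Z,L \right)} = \frac{3}{7} + \frac{\left(-1 + 0\right) \left(-4 + L\right)}{7} = \frac{3}{7} + \frac{\left(-1\right) \left(-4 + L\right)}{7} = \frac{3}{7} + \frac{4 - L}{7} = \frac{3}{7} - \left(- \frac{4}{7} + \frac{L}{7}\right) = 1 - \frac{L}{7}$)
$z{\left(O \right)} = O^{3}$
$\sqrt{b{\left(-5,-19 \right)} - z{\left(H \right)}} = \sqrt{\left(1 - - \frac{19}{7}\right) - 3^{3}} = \sqrt{\left(1 + \frac{19}{7}\right) - 27} = \sqrt{\frac{26}{7} - 27} = \sqrt{- \frac{163}{7}} = \frac{i \sqrt{1141}}{7}$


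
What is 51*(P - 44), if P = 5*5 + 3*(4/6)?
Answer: -867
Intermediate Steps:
P = 27 (P = 25 + 3*(4*(1/6)) = 25 + 3*(2/3) = 25 + 2 = 27)
51*(P - 44) = 51*(27 - 44) = 51*(-17) = -867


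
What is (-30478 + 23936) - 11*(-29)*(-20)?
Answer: -12922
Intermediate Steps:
(-30478 + 23936) - 11*(-29)*(-20) = -6542 + 319*(-20) = -6542 - 6380 = -12922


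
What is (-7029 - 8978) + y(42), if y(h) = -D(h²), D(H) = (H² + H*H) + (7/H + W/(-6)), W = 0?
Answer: -1572328549/252 ≈ -6.2394e+6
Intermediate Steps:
D(H) = 2*H² + 7/H (D(H) = (H² + H*H) + (7/H + 0/(-6)) = (H² + H²) + (7/H + 0*(-⅙)) = 2*H² + (7/H + 0) = 2*H² + 7/H)
y(h) = -(7 + 2*h⁶)/h² (y(h) = -(7 + 2*(h²)³)/(h²) = -(7 + 2*h⁶)/h²)
(-7029 - 8978) + y(42) = (-7029 - 8978) + (-7 - 2*42⁶)/42² = -16007 + (-7 - 2*5489031744)/1764 = -16007 + (-7 - 10978063488)/1764 = -16007 + (1/1764)*(-10978063495) = -16007 - 1568294785/252 = -1572328549/252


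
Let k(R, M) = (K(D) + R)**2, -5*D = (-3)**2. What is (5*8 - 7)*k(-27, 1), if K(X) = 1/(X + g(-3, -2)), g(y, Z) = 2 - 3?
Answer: 4840737/196 ≈ 24698.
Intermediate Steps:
g(y, Z) = -1
D = -9/5 (D = -1/5*(-3)**2 = -1/5*9 = -9/5 ≈ -1.8000)
K(X) = 1/(-1 + X) (K(X) = 1/(X - 1) = 1/(-1 + X))
k(R, M) = (-5/14 + R)**2 (k(R, M) = (1/(-1 - 9/5) + R)**2 = (1/(-14/5) + R)**2 = (-5/14 + R)**2)
(5*8 - 7)*k(-27, 1) = (5*8 - 7)*((-5 + 14*(-27))**2/196) = (40 - 7)*((-5 - 378)**2/196) = 33*((1/196)*(-383)**2) = 33*((1/196)*146689) = 33*(146689/196) = 4840737/196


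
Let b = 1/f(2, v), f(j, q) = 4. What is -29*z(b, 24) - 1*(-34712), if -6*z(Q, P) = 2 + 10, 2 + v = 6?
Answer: 34770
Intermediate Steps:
v = 4 (v = -2 + 6 = 4)
b = 1/4 ≈ 0.25000
z(Q, P) = -2 (z(Q, P) = -(2 + 10)/6 = -1/6*12 = -2)
-29*z(b, 24) - 1*(-34712) = -29*(-2) - 1*(-34712) = 58 + 34712 = 34770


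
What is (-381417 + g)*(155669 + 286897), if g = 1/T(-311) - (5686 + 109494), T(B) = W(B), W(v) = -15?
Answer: -1098884887032/5 ≈ -2.1978e+11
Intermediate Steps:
T(B) = -15
g = -1727701/15 (g = 1/(-15) - (5686 + 109494) = -1/15 - 1*115180 = -1/15 - 115180 = -1727701/15 ≈ -1.1518e+5)
(-381417 + g)*(155669 + 286897) = (-381417 - 1727701/15)*(155669 + 286897) = -7448956/15*442566 = -1098884887032/5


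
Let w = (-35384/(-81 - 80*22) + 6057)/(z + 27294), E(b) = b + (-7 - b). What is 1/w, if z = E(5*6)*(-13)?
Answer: 50415785/11186321 ≈ 4.5069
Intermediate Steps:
E(b) = -7
z = 91 (z = -7*(-13) = 91)
w = 11186321/50415785 (w = (-35384/(-81 - 80*22) + 6057)/(91 + 27294) = (-35384/(-81 - 1760) + 6057)/27385 = (-35384/(-1841) + 6057)*(1/27385) = (-35384*(-1/1841) + 6057)*(1/27385) = (35384/1841 + 6057)*(1/27385) = (11186321/1841)*(1/27385) = 11186321/50415785 ≈ 0.22188)
1/w = 1/(11186321/50415785) = 50415785/11186321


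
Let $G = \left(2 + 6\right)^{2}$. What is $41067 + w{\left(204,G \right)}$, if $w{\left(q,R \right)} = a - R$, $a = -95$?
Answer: $40908$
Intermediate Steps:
$G = 64$ ($G = 8^{2} = 64$)
$w{\left(q,R \right)} = -95 - R$
$41067 + w{\left(204,G \right)} = 41067 - 159 = 40908$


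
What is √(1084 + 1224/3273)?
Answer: 2*√322677433/1091 ≈ 32.930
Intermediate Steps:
√(1084 + 1224/3273) = √(1084 + 1224*(1/3273)) = √(1084 + 408/1091) = √(1183052/1091) = 2*√322677433/1091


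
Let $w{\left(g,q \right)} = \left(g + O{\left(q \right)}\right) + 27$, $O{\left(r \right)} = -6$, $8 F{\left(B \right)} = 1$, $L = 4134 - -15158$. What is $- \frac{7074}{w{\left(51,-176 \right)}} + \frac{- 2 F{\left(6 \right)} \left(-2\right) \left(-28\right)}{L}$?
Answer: $- \frac{270779}{2756} \approx -98.251$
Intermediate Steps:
$L = 19292$ ($L = 4134 + 15158 = 19292$)
$F{\left(B \right)} = \frac{1}{8}$ ($F{\left(B \right)} = \frac{1}{8} \cdot 1 = \frac{1}{8}$)
$w{\left(g,q \right)} = 21 + g$ ($w{\left(g,q \right)} = \left(g - 6\right) + 27 = \left(-6 + g\right) + 27 = 21 + g$)
$- \frac{7074}{w{\left(51,-176 \right)}} + \frac{- 2 F{\left(6 \right)} \left(-2\right) \left(-28\right)}{L} = - \frac{7074}{21 + 51} + \frac{- 2 \cdot \frac{1}{8} \left(-2\right) \left(-28\right)}{19292} = - \frac{7074}{72} + \left(-2\right) \left(- \frac{1}{4}\right) \left(-28\right) \frac{1}{19292} = \left(-7074\right) \frac{1}{72} + \frac{1}{2} \left(-28\right) \frac{1}{19292} = - \frac{393}{4} - \frac{1}{1378} = - \frac{270779}{2756}$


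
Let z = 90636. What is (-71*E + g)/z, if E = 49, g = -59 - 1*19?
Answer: -3557/90636 ≈ -0.039245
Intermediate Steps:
g = -78 (g = -59 - 19 = -78)
(-71*E + g)/z = (-71*49 - 78)/90636 = (-3479 - 78)*(1/90636) = -3557*1/90636 = -3557/90636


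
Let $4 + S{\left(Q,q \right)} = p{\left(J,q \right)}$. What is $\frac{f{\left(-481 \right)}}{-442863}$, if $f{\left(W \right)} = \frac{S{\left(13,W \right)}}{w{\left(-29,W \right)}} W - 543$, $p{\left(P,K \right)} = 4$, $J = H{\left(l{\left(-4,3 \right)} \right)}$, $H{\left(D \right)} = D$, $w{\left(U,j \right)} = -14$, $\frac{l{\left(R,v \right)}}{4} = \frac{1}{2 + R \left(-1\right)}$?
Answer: $\frac{181}{147621} \approx 0.0012261$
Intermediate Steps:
$l{\left(R,v \right)} = \frac{4}{2 - R}$ ($l{\left(R,v \right)} = \frac{4}{2 + R \left(-1\right)} = \frac{4}{2 - R}$)
$J = \frac{2}{3}$ ($J = - \frac{4}{-2 - 4} = - \frac{4}{-6} = \left(-4\right) \left(- \frac{1}{6}\right) = \frac{2}{3} \approx 0.66667$)
$S{\left(Q,q \right)} = 0$ ($S{\left(Q,q \right)} = -4 + 4 = 0$)
$f{\left(W \right)} = -543$ ($f{\left(W \right)} = \frac{0}{-14} W - 543 = 0 \left(- \frac{1}{14}\right) W - 543 = 0 W - 543 = 0 - 543 = -543$)
$\frac{f{\left(-481 \right)}}{-442863} = - \frac{543}{-442863} = \left(-543\right) \left(- \frac{1}{442863}\right) = \frac{181}{147621}$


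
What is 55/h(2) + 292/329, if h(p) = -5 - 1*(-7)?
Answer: 18679/658 ≈ 28.388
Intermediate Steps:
h(p) = 2 (h(p) = -5 + 7 = 2)
55/h(2) + 292/329 = 55/2 + 292/329 = 18679/658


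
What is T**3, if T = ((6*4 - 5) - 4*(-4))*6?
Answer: 9261000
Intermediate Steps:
T = 210 (T = ((24 - 5) + 16)*6 = (19 + 16)*6 = 35*6 = 210)
T**3 = 210**3 = 9261000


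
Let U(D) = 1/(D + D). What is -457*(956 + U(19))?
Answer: -16602353/38 ≈ -4.3690e+5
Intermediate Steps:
U(D) = 1/(2*D)
-457*(956 + U(19)) = -457*(956 + (½)/19) = -457*(956 + (½)*(1/19)) = -457*(956 + 1/38) = -457*36329/38 = -16602353/38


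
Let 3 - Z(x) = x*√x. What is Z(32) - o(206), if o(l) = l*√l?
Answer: 3 - 206*√206 - 128*√2 ≈ -3134.7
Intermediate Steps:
o(l) = l^(3/2)
Z(x) = 3 - x^(3/2) (Z(x) = 3 - x*√x = 3 - x^(3/2))
Z(32) - o(206) = (3 - 32^(3/2)) - 206^(3/2) = (3 - 128*√2) - 206*√206 = 3 - 206*√206 - 128*√2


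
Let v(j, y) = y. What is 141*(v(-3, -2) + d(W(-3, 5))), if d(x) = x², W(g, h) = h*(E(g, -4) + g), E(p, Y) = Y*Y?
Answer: 595443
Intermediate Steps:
E(p, Y) = Y²
W(g, h) = h*(16 + g) (W(g, h) = h*((-4)² + g) = h*(16 + g))
141*(v(-3, -2) + d(W(-3, 5))) = 141*(-2 + (5*(16 - 3))²) = 141*(-2 + (5*13)²) = 141*(-2 + 65²) = 141*(-2 + 4225) = 141*4223 = 595443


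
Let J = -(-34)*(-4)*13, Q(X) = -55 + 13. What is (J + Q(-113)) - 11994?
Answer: -13804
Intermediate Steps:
Q(X) = -42
J = -1768 (J = -17*8*13 = -136*13 = -1768)
(J + Q(-113)) - 11994 = (-1768 - 42) - 11994 = -1810 - 11994 = -13804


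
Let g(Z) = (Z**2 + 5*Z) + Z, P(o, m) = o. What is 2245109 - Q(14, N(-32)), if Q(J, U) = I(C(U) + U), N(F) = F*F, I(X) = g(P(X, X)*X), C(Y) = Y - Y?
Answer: -1099515674123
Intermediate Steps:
C(Y) = 0
g(Z) = Z**2 + 6*Z
I(X) = X**2*(6 + X**2) (I(X) = (X*X)*(6 + X*X) = X**2*(6 + X**2))
N(F) = F**2
Q(J, U) = U**2*(6 + U**2) (Q(J, U) = (0 + U)**2*(6 + (0 + U)**2) = U**2*(6 + U**2))
2245109 - Q(14, N(-32)) = 2245109 - ((-32)**2)**2*(6 + ((-32)**2)**2) = 2245109 - 1024**2*(6 + 1024**2) = 2245109 - 1048576*(6 + 1048576) = 2245109 - 1048576*1048582 = 2245109 - 1*1099517919232 = 2245109 - 1099517919232 = -1099515674123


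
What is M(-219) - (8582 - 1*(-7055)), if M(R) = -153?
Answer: -15790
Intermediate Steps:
M(-219) - (8582 - 1*(-7055)) = -153 - (8582 - 1*(-7055)) = -153 - (8582 + 7055) = -153 - 1*15637 = -153 - 15637 = -15790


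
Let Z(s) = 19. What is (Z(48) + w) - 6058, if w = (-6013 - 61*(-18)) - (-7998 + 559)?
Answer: -3515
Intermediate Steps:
w = 2524 (w = (-6013 - 1*(-1098)) - 1*(-7439) = (-6013 + 1098) + 7439 = -4915 + 7439 = 2524)
(Z(48) + w) - 6058 = (19 + 2524) - 6058 = 2543 - 6058 = -3515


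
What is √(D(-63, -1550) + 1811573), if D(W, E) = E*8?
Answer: √1799173 ≈ 1341.3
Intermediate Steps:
D(W, E) = 8*E
√(D(-63, -1550) + 1811573) = √(8*(-1550) + 1811573) = √(-12400 + 1811573) = √1799173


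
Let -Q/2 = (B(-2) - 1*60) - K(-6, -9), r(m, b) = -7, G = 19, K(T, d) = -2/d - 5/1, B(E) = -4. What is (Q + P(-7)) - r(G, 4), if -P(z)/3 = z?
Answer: 1318/9 ≈ 146.44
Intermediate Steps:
K(T, d) = -5 - 2/d (K(T, d) = -2/d - 5*1 = -2/d - 5 = -5 - 2/d)
P(z) = -3*z
Q = 1066/9 (Q = -2*((-4 - 1*60) - (-5 - 2/(-9))) = -2*((-4 - 60) - (-5 - 2*(-⅑))) = -2*(-64 - (-5 + 2/9)) = -2*(-64 - 1*(-43/9)) = -2*(-64 + 43/9) = -2*(-533/9) = 1066/9 ≈ 118.44)
(Q + P(-7)) - r(G, 4) = (1066/9 - 3*(-7)) - 1*(-7) = (1066/9 + 21) + 7 = 1255/9 + 7 = 1318/9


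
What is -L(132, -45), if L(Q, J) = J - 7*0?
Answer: 45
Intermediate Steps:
L(Q, J) = J (L(Q, J) = J + 0 = J)
-L(132, -45) = -1*(-45) = 45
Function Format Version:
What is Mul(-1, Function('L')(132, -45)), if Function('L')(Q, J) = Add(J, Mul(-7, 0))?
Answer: 45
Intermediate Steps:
Function('L')(Q, J) = J (Function('L')(Q, J) = Add(J, 0) = J)
Mul(-1, Function('L')(132, -45)) = Mul(-1, -45) = 45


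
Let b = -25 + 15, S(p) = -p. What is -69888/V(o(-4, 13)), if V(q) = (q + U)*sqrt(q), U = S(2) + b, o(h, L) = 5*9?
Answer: -23296*sqrt(5)/165 ≈ -315.71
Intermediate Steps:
b = -10
o(h, L) = 45
U = -12 (U = -1*2 - 10 = -2 - 10 = -12)
V(q) = sqrt(q)*(-12 + q) (V(q) = (q - 12)*sqrt(q) = (-12 + q)*sqrt(q) = sqrt(q)*(-12 + q))
-69888/V(o(-4, 13)) = -69888*sqrt(5)/(15*(-12 + 45)) = -69888*sqrt(5)/495 = -23296*sqrt(5)/165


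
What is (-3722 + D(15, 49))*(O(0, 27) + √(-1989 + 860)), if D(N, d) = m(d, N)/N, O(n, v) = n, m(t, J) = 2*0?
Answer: -3722*I*√1129 ≈ -1.2506e+5*I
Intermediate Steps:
m(t, J) = 0
D(N, d) = 0 (D(N, d) = 0/N = 0)
(-3722 + D(15, 49))*(O(0, 27) + √(-1989 + 860)) = (-3722 + 0)*(0 + √(-1989 + 860)) = -3722*(0 + √(-1129)) = -3722*(0 + I*√1129) = -3722*I*√1129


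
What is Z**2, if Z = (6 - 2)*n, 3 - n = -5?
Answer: 1024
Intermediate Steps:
n = 8 (n = 3 - 1*(-5) = 3 + 5 = 8)
Z = 32 (Z = (6 - 2)*8 = 4*8 = 32)
Z**2 = 32**2 = 1024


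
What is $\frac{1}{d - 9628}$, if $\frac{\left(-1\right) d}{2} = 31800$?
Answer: $- \frac{1}{73228} \approx -1.3656 \cdot 10^{-5}$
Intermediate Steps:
$d = -63600$ ($d = \left(-2\right) 31800 = -63600$)
$\frac{1}{d - 9628} = \frac{1}{-63600 - 9628} = \frac{1}{-73228} = - \frac{1}{73228}$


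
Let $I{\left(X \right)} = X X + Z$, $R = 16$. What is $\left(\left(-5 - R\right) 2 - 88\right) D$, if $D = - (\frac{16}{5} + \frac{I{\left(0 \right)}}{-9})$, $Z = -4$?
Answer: $\frac{4264}{9} \approx 473.78$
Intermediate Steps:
$I{\left(X \right)} = -4 + X^{2}$ ($I{\left(X \right)} = X X - 4 = X^{2} - 4 = -4 + X^{2}$)
$D = - \frac{164}{45}$ ($D = - (\frac{16}{5} + \frac{-4 + 0^{2}}{-9}) = - (16 \cdot \frac{1}{5} + \left(-4 + 0\right) \left(- \frac{1}{9}\right)) = - (\frac{16}{5} - - \frac{4}{9}) = - (\frac{16}{5} + \frac{4}{9}) = \left(-1\right) \frac{164}{45} = - \frac{164}{45} \approx -3.6444$)
$\left(\left(-5 - R\right) 2 - 88\right) D = \left(\left(-5 - 16\right) 2 - 88\right) \left(- \frac{164}{45}\right) = \left(\left(-21\right) 2 - 88\right) \left(- \frac{164}{45}\right) = \left(-42 - 88\right) \left(- \frac{164}{45}\right) = \left(-130\right) \left(- \frac{164}{45}\right) = \frac{4264}{9}$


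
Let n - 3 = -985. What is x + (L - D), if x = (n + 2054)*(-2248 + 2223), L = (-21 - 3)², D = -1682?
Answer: -24542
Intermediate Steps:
n = -982 (n = 3 - 985 = -982)
L = 576 (L = (-24)² = 576)
x = -26800 (x = (-982 + 2054)*(-2248 + 2223) = 1072*(-25) = -26800)
x + (L - D) = -26800 + (576 - 1*(-1682)) = -26800 + (576 + 1682) = -26800 + 2258 = -24542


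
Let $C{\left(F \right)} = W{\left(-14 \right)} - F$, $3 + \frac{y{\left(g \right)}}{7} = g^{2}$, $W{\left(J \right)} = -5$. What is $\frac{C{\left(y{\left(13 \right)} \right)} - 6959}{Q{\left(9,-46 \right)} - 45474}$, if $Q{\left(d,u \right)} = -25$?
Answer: $\frac{8126}{45499} \approx 0.1786$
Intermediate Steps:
$y{\left(g \right)} = -21 + 7 g^{2}$
$C{\left(F \right)} = -5 - F$
$\frac{C{\left(y{\left(13 \right)} \right)} - 6959}{Q{\left(9,-46 \right)} - 45474} = \frac{\left(-5 - \left(-21 + 7 \cdot 13^{2}\right)\right) - 6959}{-25 - 45474} = \frac{\left(-5 - \left(-21 + 7 \cdot 169\right)\right) - 6959}{-45499} = \left(\left(-5 - \left(-21 + 1183\right)\right) - 6959\right) \left(- \frac{1}{45499}\right) = \left(\left(-5 - 1162\right) - 6959\right) \left(- \frac{1}{45499}\right) = \left(-1167 - 6959\right) \left(- \frac{1}{45499}\right) = \left(-8126\right) \left(- \frac{1}{45499}\right) = \frac{8126}{45499}$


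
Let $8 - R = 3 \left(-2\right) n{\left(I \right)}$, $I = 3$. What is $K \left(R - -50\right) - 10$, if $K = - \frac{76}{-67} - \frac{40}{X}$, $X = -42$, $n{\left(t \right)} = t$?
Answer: $\frac{209066}{1407} \approx 148.59$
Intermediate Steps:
$R = 26$ ($R = 8 - 3 \left(-2\right) 3 = 8 - \left(-6\right) 3 = 8 - -18 = 8 + 18 = 26$)
$K = \frac{2936}{1407}$ ($K = - \frac{76}{-67} - \frac{40}{-42} = \left(-76\right) \left(- \frac{1}{67}\right) - - \frac{20}{21} = \frac{76}{67} + \frac{20}{21} = \frac{2936}{1407} \approx 2.0867$)
$K \left(R - -50\right) - 10 = \frac{2936 \left(26 - -50\right)}{1407} - 10 = \frac{2936 \left(26 + 50\right)}{1407} - 10 = \frac{2936}{1407} \cdot 76 - 10 = \frac{223136}{1407} - 10 = \frac{209066}{1407}$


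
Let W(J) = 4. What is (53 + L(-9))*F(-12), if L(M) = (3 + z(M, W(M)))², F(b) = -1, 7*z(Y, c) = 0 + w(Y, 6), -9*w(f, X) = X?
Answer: -27094/441 ≈ -61.438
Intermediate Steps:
w(f, X) = -X/9
z(Y, c) = -2/21 (z(Y, c) = (0 - ⅑*6)/7 = (0 - ⅔)/7 = (⅐)*(-⅔) = -2/21)
L(M) = 3721/441 (L(M) = (3 - 2/21)² = (61/21)² = 3721/441)
(53 + L(-9))*F(-12) = (53 + 3721/441)*(-1) = (27094/441)*(-1) = -27094/441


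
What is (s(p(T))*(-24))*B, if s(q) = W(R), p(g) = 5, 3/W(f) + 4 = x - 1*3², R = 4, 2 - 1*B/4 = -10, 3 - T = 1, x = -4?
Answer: 3456/17 ≈ 203.29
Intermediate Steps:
T = 2 (T = 3 - 1*1 = 3 - 1 = 2)
B = 48 (B = 8 - 4*(-10) = 8 + 40 = 48)
W(f) = -3/17 (W(f) = 3/(-4 + (-4 - 1*3²)) = 3/(-4 + (-4 - 1*9)) = 3/(-4 + (-4 - 9)) = 3/(-4 - 13) = 3/(-17) = 3*(-1/17) = -3/17)
s(q) = -3/17
(s(p(T))*(-24))*B = -3/17*(-24)*48 = (72/17)*48 = 3456/17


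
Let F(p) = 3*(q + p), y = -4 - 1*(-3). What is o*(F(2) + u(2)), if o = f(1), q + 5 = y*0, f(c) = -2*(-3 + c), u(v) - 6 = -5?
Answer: -32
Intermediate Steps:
u(v) = 1 (u(v) = 6 - 5 = 1)
f(c) = 6 - 2*c
y = -1 (y = -4 + 3 = -1)
q = -5 (q = -5 - 1*0 = -5 + 0 = -5)
o = 4 (o = 6 - 2*1 = 6 - 2 = 4)
F(p) = -15 + 3*p (F(p) = 3*(-5 + p) = -15 + 3*p)
o*(F(2) + u(2)) = 4*((-15 + 3*2) + 1) = 4*((-15 + 6) + 1) = 4*(-9 + 1) = 4*(-8) = -32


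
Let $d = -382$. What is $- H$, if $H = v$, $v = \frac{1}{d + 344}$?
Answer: $\frac{1}{38} \approx 0.026316$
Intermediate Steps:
$v = - \frac{1}{38}$ ($v = \frac{1}{-382 + 344} = \frac{1}{-38} = - \frac{1}{38} \approx -0.026316$)
$H = - \frac{1}{38} \approx -0.026316$
$- H = \left(-1\right) \left(- \frac{1}{38}\right) = \frac{1}{38}$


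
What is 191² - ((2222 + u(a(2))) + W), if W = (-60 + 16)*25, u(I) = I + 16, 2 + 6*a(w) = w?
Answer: 35343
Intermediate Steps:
a(w) = -⅓ + w/6
u(I) = 16 + I
W = -1100 (W = -44*25 = -1100)
191² - ((2222 + u(a(2))) + W) = 191² - ((2222 + (16 + (-⅓ + (⅙)*2))) - 1100) = 36481 - ((2222 + (16 + (-⅓ + ⅓))) - 1100) = 36481 - ((2222 + (16 + 0)) - 1100) = 36481 - ((2222 + 16) - 1100) = 36481 - (2238 - 1100) = 36481 - 1*1138 = 36481 - 1138 = 35343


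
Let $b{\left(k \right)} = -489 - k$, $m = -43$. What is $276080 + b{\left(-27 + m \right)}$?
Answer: $275661$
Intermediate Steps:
$276080 + b{\left(-27 + m \right)} = 276080 - 419 = 275661$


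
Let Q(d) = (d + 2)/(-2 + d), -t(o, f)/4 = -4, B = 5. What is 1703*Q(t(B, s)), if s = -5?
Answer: 15327/7 ≈ 2189.6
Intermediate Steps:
t(o, f) = 16 (t(o, f) = -4*(-4) = 16)
Q(d) = (2 + d)/(-2 + d)
1703*Q(t(B, s)) = 1703*((2 + 16)/(-2 + 16)) = 1703*(18/14) = 1703*((1/14)*18) = 1703*(9/7) = 15327/7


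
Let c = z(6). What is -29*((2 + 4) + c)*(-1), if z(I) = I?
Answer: 348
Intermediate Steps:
c = 6
-29*((2 + 4) + c)*(-1) = -29*((2 + 4) + 6)*(-1) = -29*(6 + 6)*(-1) = -348*(-1) = -29*(-12) = 348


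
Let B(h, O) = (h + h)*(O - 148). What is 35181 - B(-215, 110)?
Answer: 18841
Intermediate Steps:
B(h, O) = 2*h*(-148 + O) (B(h, O) = (2*h)*(-148 + O) = 2*h*(-148 + O))
35181 - B(-215, 110) = 35181 - 2*(-215)*(-148 + 110) = 35181 - 2*(-215)*(-38) = 35181 - 1*16340 = 35181 - 16340 = 18841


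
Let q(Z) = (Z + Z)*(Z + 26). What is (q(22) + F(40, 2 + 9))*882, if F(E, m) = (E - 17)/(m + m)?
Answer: 20500767/11 ≈ 1.8637e+6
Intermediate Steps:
F(E, m) = (-17 + E)/(2*m) (F(E, m) = (-17 + E)/((2*m)) = (-17 + E)*(1/(2*m)) = (-17 + E)/(2*m))
q(Z) = 2*Z*(26 + Z) (q(Z) = (2*Z)*(26 + Z) = 2*Z*(26 + Z))
(q(22) + F(40, 2 + 9))*882 = (2*22*(26 + 22) + (-17 + 40)/(2*(2 + 9)))*882 = (2*22*48 + (1/2)*23/11)*882 = (2112 + (1/2)*(1/11)*23)*882 = (2112 + 23/22)*882 = (46487/22)*882 = 20500767/11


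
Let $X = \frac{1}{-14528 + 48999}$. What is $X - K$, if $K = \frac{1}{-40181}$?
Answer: $\frac{74652}{1385079251} \approx 5.3897 \cdot 10^{-5}$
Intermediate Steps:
$K = - \frac{1}{40181} \approx -2.4887 \cdot 10^{-5}$
$X = \frac{1}{34471} \approx 2.901 \cdot 10^{-5}$
$X - K = \frac{1}{34471} - - \frac{1}{40181} = \frac{1}{34471} + \frac{1}{40181} = \frac{74652}{1385079251}$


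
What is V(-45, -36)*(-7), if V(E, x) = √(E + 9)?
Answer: -42*I ≈ -42.0*I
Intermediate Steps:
V(E, x) = √(9 + E)
V(-45, -36)*(-7) = √(9 - 45)*(-7) = √(-36)*(-7) = (6*I)*(-7) = -42*I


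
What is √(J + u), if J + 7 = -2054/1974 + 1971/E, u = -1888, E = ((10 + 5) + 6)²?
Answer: I*√1842709965/987 ≈ 43.492*I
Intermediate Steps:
E = 441 (E = (15 + 6)² = 21² = 441)
J = -24673/6909 (J = -7 + (-2054/1974 + 1971/441) = -7 + (-2054*1/1974 + 1971*(1/441)) = -7 + (-1027/987 + 219/49) = -7 + 23690/6909 = -24673/6909 ≈ -3.5711)
√(J + u) = √(-24673/6909 - 1888) = √(-13068865/6909) = I*√1842709965/987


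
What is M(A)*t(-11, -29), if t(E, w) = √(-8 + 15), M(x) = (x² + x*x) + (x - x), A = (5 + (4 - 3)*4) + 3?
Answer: 288*√7 ≈ 761.98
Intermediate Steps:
A = 12 (A = (5 + 1*4) + 3 = (5 + 4) + 3 = 9 + 3 = 12)
M(x) = 2*x² (M(x) = (x² + x²) + 0 = 2*x² + 0 = 2*x²)
t(E, w) = √7
M(A)*t(-11, -29) = (2*12²)*√7 = (2*144)*√7 = 288*√7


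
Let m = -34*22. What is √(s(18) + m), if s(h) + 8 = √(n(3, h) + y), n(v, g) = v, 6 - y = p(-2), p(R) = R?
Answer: √(-756 + √11) ≈ 27.435*I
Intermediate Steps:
y = 8 (y = 6 - 1*(-2) = 6 + 2 = 8)
s(h) = -8 + √11 (s(h) = -8 + √(3 + 8) = -8 + √11)
m = -748
√(s(18) + m) = √((-8 + √11) - 748) = √(-756 + √11)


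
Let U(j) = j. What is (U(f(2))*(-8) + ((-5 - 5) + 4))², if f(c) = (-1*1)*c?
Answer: 100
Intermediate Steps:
f(c) = -c
(U(f(2))*(-8) + ((-5 - 5) + 4))² = (-1*2*(-8) + ((-5 - 5) + 4))² = (-2*(-8) + (-10 + 4))² = (16 - 6)² = 10² = 100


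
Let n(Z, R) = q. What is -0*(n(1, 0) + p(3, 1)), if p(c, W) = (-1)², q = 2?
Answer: 0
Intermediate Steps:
p(c, W) = 1
n(Z, R) = 2
-0*(n(1, 0) + p(3, 1)) = -0*(2 + 1) = -0*3 = -7*0 = 0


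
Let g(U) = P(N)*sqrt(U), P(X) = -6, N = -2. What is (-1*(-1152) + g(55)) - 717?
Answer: 435 - 6*sqrt(55) ≈ 390.50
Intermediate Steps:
g(U) = -6*sqrt(U)
(-1*(-1152) + g(55)) - 717 = (-1*(-1152) - 6*sqrt(55)) - 717 = (1152 - 6*sqrt(55)) - 717 = 435 - 6*sqrt(55)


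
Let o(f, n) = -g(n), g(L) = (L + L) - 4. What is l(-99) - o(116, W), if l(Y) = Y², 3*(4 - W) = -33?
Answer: 9827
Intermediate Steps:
g(L) = -4 + 2*L (g(L) = 2*L - 4 = -4 + 2*L)
W = 15 (W = 4 - ⅓*(-33) = 4 + 11 = 15)
o(f, n) = 4 - 2*n (o(f, n) = -(-4 + 2*n) = 4 - 2*n)
l(-99) - o(116, W) = (-99)² - (4 - 2*15) = 9801 - (4 - 30) = 9801 - 1*(-26) = 9801 + 26 = 9827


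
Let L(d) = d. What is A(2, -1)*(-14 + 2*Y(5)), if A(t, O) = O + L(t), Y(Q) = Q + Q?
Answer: 6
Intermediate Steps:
Y(Q) = 2*Q
A(t, O) = O + t
A(2, -1)*(-14 + 2*Y(5)) = (-1 + 2)*(-14 + 2*(2*5)) = 1*(-14 + 2*10) = 1*(-14 + 20) = 1*6 = 6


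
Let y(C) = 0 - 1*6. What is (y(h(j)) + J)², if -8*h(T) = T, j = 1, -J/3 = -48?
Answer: 19044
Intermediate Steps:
J = 144 (J = -3*(-48) = 144)
h(T) = -T/8
y(C) = -6 (y(C) = 0 - 6 = -6)
(y(h(j)) + J)² = (-6 + 144)² = 138² = 19044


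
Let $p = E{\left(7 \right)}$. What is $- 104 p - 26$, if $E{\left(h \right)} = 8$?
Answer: $-858$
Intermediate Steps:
$p = 8$
$- 104 p - 26 = \left(-104\right) 8 - 26 = -832 - 26 = -858$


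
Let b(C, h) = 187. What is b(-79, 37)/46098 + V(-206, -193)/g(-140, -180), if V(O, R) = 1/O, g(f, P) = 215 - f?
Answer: 3407303/842786685 ≈ 0.0040429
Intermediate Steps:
b(-79, 37)/46098 + V(-206, -193)/g(-140, -180) = 187/46098 + 1/((-206)*(215 - 1*(-140))) = 187*(1/46098) - 1/(206*(215 + 140)) = 187/46098 - 1/206/355 = 187/46098 - 1/206*1/355 = 187/46098 - 1/73130 = 3407303/842786685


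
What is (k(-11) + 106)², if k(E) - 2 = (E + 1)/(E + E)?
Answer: 1423249/121 ≈ 11762.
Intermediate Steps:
k(E) = 2 + (1 + E)/(2*E) (k(E) = 2 + (E + 1)/(E + E) = 2 + (1 + E)/((2*E)) = 2 + (1 + E)*(1/(2*E)) = 2 + (1 + E)/(2*E))
(k(-11) + 106)² = ((½)*(1 + 5*(-11))/(-11) + 106)² = ((½)*(-1/11)*(1 - 55) + 106)² = ((½)*(-1/11)*(-54) + 106)² = (27/11 + 106)² = (1193/11)² = 1423249/121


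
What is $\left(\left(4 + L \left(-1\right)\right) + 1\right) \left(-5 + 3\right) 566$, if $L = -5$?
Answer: $-11320$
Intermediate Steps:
$\left(\left(4 + L \left(-1\right)\right) + 1\right) \left(-5 + 3\right) 566 = \left(\left(4 - -5\right) + 1\right) \left(-5 + 3\right) 566 = \left(\left(4 + 5\right) + 1\right) \left(-2\right) 566 = \left(9 + 1\right) \left(-2\right) 566 = 10 \left(-2\right) 566 = \left(-20\right) 566 = -11320$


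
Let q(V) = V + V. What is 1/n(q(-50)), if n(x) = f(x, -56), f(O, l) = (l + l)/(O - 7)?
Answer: 107/112 ≈ 0.95536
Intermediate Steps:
q(V) = 2*V
f(O, l) = 2*l/(-7 + O) (f(O, l) = (2*l)/(-7 + O) = 2*l/(-7 + O))
n(x) = -112/(-7 + x) (n(x) = 2*(-56)/(-7 + x) = -112/(-7 + x))
1/n(q(-50)) = 1/(-112/(-7 + 2*(-50))) = 1/(-112/(-7 - 100)) = 1/(-112/(-107)) = 1/(-112*(-1/107)) = 1/(112/107) = 107/112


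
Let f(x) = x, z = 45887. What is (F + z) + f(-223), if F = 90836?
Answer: 136500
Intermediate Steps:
(F + z) + f(-223) = (90836 + 45887) - 223 = 136723 - 223 = 136500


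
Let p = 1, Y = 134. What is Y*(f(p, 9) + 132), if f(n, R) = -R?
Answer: 16482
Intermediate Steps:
Y*(f(p, 9) + 132) = 134*(-1*9 + 132) = 134*(-9 + 132) = 134*123 = 16482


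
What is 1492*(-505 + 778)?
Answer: 407316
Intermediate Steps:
1492*(-505 + 778) = 1492*273 = 407316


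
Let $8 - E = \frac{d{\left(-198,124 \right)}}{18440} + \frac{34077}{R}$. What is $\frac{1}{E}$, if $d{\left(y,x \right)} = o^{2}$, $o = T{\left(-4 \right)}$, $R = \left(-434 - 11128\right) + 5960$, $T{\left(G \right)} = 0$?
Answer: $\frac{5602}{78893} \approx 0.071008$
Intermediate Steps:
$R = -5602$ ($R = -11562 + 5960 = -5602$)
$o = 0$
$d{\left(y,x \right)} = 0$ ($d{\left(y,x \right)} = 0^{2} = 0$)
$E = \frac{78893}{5602}$ ($E = 8 - \left(\frac{0}{18440} + \frac{34077}{-5602}\right) = 8 - \left(0 \cdot \frac{1}{18440} + 34077 \left(- \frac{1}{5602}\right)\right) = 8 - \left(0 - \frac{34077}{5602}\right) = 8 - - \frac{34077}{5602} = 8 + \frac{34077}{5602} = \frac{78893}{5602} \approx 14.083$)
$\frac{1}{E} = \frac{1}{\frac{78893}{5602}} = \frac{5602}{78893}$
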